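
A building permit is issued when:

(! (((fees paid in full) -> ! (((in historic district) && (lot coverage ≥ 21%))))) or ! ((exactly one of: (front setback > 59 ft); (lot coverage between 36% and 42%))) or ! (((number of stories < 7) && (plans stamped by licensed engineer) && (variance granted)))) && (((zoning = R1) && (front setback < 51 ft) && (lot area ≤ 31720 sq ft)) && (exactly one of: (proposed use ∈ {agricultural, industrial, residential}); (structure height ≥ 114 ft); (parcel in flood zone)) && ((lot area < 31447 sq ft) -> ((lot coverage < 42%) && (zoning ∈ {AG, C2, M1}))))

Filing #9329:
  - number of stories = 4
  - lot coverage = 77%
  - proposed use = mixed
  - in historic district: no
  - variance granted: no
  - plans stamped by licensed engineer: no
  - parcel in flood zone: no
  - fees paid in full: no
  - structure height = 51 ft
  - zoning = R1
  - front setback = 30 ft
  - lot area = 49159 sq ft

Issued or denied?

Atomic conditions:
  fees paid in full: no → false
  in historic district: no → false
  lot coverage ≥ 21%: 77 ≥ 21 is true
  front setback > 59 ft: 30 > 59 is false
  lot coverage between 36% and 42%: 77 in [36, 42] is false
  number of stories < 7: 4 < 7 is true
  plans stamped by licensed engineer: no → false
  variance granted: no → false
  zoning = R1: R1 == R1 is true
  front setback < 51 ft: 30 < 51 is true
  lot area ≤ 31720 sq ft: 49159 ≤ 31720 is false
  proposed use ∈ {agricultural, industrial, residential}: mixed is not in the set → false
  structure height ≥ 114 ft: 51 ≥ 114 is false
  parcel in flood zone: no → false
  lot area < 31447 sq ft: 49159 < 31447 is false
  lot coverage < 42%: 77 < 42 is false
  zoning ∈ {AG, C2, M1}: R1 is not in the set → false
Combine:
[1.1.1.2.1] false AND true = false
[1.1.1.2] NOT false = true
[1.1.1] false → true (antecedent false ⇒ implication holds) = true
[1.1] NOT true = false
[1.2.1] exactly-one(false, false) = false
[1.2] NOT false = true
[1.3.1] true AND false AND false = false
[1.3] NOT false = true
[1] false OR true OR true = true
[2.1] true AND true AND false = false
[2.2] exactly-one(false, false, false) = false
[2.3.2] false AND false = false
[2.3] false → false (antecedent false ⇒ implication holds) = true
[2] false AND false AND true = false
[root] true AND false = false
Overall: false → denied

Denied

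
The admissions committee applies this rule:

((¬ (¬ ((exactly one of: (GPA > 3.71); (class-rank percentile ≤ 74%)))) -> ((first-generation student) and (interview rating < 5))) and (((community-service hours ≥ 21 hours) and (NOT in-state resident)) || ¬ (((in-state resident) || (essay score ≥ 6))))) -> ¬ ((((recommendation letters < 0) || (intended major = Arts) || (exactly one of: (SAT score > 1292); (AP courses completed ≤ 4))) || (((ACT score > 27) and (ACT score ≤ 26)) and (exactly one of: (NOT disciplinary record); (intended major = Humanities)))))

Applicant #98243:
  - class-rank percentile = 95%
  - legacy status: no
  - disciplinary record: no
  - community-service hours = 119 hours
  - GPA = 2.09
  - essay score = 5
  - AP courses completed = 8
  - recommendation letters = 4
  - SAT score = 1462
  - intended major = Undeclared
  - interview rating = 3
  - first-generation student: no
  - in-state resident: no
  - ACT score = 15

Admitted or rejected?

Atomic conditions:
  GPA > 3.71: 2.09 > 3.71 is false
  class-rank percentile ≤ 74%: 95 ≤ 74 is false
  first-generation student: no → false
  interview rating < 5: 3 < 5 is true
  community-service hours ≥ 21 hours: 119 ≥ 21 is true
  NOT in-state resident: no → true
  in-state resident: no → false
  essay score ≥ 6: 5 ≥ 6 is false
  recommendation letters < 0: 4 < 0 is false
  intended major = Arts: Undeclared == Arts is false
  SAT score > 1292: 1462 > 1292 is true
  AP courses completed ≤ 4: 8 ≤ 4 is false
  ACT score > 27: 15 > 27 is false
  ACT score ≤ 26: 15 ≤ 26 is true
  NOT disciplinary record: no → true
  intended major = Humanities: Undeclared == Humanities is false
Combine:
[1.1.1.1.1] exactly-one(false, false) = false
[1.1.1.1] NOT false = true
[1.1.1] NOT true = false
[1.1.2] false AND true = false
[1.1] false → false (antecedent false ⇒ implication holds) = true
[1.2.1] true AND true = true
[1.2.2.1] false OR false = false
[1.2.2] NOT false = true
[1.2] true OR true = true
[1] true AND true = true
[2.1.1.3] exactly-one(true, false) = true
[2.1.1] false OR false OR true = true
[2.1.2.1] false AND true = false
[2.1.2.2] exactly-one(true, false) = true
[2.1.2] false AND true = false
[2.1] true OR false = true
[2] NOT true = false
[root] true → false = false
Overall: false → rejected

Rejected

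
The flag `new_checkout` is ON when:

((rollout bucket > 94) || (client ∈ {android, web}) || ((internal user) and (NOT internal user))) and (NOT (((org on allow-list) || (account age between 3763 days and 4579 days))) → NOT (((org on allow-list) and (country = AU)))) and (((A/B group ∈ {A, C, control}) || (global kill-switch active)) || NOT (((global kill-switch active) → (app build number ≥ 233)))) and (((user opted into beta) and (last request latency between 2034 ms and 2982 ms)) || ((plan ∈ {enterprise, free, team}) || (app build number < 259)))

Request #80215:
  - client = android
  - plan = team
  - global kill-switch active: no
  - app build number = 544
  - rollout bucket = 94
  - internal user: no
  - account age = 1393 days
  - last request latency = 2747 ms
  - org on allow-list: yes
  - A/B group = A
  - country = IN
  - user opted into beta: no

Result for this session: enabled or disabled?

Atomic conditions:
  rollout bucket > 94: 94 > 94 is false
  client ∈ {android, web}: android is in the set → true
  internal user: no → false
  NOT internal user: no → true
  org on allow-list: yes → true
  account age between 3763 days and 4579 days: 1393 in [3763, 4579] is false
  country = AU: IN == AU is false
  A/B group ∈ {A, C, control}: A is in the set → true
  global kill-switch active: no → false
  app build number ≥ 233: 544 ≥ 233 is true
  user opted into beta: no → false
  last request latency between 2034 ms and 2982 ms: 2747 in [2034, 2982] is true
  plan ∈ {enterprise, free, team}: team is in the set → true
  app build number < 259: 544 < 259 is false
Combine:
[1.3] false AND true = false
[1] false OR true OR false = true
[2.1.1] true OR false = true
[2.1] NOT true = false
[2.2.1] true AND false = false
[2.2] NOT false = true
[2] false → true (antecedent false ⇒ implication holds) = true
[3.1] true OR false = true
[3.2.1] false → true (antecedent false ⇒ implication holds) = true
[3.2] NOT true = false
[3] true OR false = true
[4.1] false AND true = false
[4.2] true OR false = true
[4] false OR true = true
[root] true AND true AND true AND true = true
Overall: true → enabled

Enabled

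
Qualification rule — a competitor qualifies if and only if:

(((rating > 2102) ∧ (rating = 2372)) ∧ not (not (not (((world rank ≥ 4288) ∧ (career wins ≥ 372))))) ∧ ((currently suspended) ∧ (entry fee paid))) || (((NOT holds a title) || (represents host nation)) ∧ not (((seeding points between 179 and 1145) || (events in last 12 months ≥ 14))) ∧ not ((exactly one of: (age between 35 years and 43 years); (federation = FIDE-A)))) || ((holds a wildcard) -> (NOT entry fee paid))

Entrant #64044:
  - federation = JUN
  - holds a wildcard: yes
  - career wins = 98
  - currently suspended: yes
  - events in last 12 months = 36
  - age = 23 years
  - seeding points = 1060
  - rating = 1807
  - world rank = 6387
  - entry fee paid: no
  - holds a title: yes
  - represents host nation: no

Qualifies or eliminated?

Atomic conditions:
  rating > 2102: 1807 > 2102 is false
  rating = 2372: 1807 == 2372 is false
  world rank ≥ 4288: 6387 ≥ 4288 is true
  career wins ≥ 372: 98 ≥ 372 is false
  currently suspended: yes → true
  entry fee paid: no → false
  NOT holds a title: yes → false
  represents host nation: no → false
  seeding points between 179 and 1145: 1060 in [179, 1145] is true
  events in last 12 months ≥ 14: 36 ≥ 14 is true
  age between 35 years and 43 years: 23 in [35, 43] is false
  federation = FIDE-A: JUN == FIDE-A is false
  holds a wildcard: yes → true
  NOT entry fee paid: no → true
Combine:
[1.1] false AND false = false
[1.2.1.1.1] true AND false = false
[1.2.1.1] NOT false = true
[1.2.1] NOT true = false
[1.2] NOT false = true
[1.3] true AND false = false
[1] false AND true AND false = false
[2.1] false OR false = false
[2.2.1] true OR true = true
[2.2] NOT true = false
[2.3.1] exactly-one(false, false) = false
[2.3] NOT false = true
[2] false AND false AND true = false
[3] true → true = true
[root] false OR false OR true = true
Overall: true → qualifies

Qualifies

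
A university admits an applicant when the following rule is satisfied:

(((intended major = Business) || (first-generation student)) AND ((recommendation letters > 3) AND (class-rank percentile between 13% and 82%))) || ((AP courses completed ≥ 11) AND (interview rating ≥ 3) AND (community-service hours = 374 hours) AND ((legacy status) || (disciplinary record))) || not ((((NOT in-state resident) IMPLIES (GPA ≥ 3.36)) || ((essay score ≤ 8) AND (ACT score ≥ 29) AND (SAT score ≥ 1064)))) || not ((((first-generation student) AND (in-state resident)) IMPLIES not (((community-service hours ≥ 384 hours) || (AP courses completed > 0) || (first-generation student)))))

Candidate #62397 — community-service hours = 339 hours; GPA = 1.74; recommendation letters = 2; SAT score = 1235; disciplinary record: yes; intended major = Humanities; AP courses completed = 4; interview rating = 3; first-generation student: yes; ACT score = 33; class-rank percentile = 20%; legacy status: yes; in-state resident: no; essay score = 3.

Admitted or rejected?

Rejected

Atomic conditions:
  intended major = Business: Humanities == Business is false
  first-generation student: yes → true
  recommendation letters > 3: 2 > 3 is false
  class-rank percentile between 13% and 82%: 20 in [13, 82] is true
  AP courses completed ≥ 11: 4 ≥ 11 is false
  interview rating ≥ 3: 3 ≥ 3 is true
  community-service hours = 374 hours: 339 == 374 is false
  legacy status: yes → true
  disciplinary record: yes → true
  NOT in-state resident: no → true
  GPA ≥ 3.36: 1.74 ≥ 3.36 is false
  essay score ≤ 8: 3 ≤ 8 is true
  ACT score ≥ 29: 33 ≥ 29 is true
  SAT score ≥ 1064: 1235 ≥ 1064 is true
  in-state resident: no → false
  community-service hours ≥ 384 hours: 339 ≥ 384 is false
  AP courses completed > 0: 4 > 0 is true
Combine:
[1.1] false OR true = true
[1.2] false AND true = false
[1] true AND false = false
[2.4] true OR true = true
[2] false AND true AND false AND true = false
[3.1.1] true → false = false
[3.1.2] true AND true AND true = true
[3.1] false OR true = true
[3] NOT true = false
[4.1.1] true AND false = false
[4.1.2.1] false OR true OR true = true
[4.1.2] NOT true = false
[4.1] false → false (antecedent false ⇒ implication holds) = true
[4] NOT true = false
[root] false OR false OR false OR false = false
Overall: false → rejected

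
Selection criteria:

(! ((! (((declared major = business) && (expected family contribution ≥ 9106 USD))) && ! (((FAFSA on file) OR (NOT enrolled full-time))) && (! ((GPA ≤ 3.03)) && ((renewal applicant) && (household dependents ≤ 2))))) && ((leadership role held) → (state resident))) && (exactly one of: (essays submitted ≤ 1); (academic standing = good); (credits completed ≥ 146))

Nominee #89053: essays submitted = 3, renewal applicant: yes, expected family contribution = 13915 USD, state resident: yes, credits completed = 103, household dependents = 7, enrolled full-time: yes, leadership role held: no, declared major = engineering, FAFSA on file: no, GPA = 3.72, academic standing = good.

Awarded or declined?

Atomic conditions:
  declared major = business: engineering == business is false
  expected family contribution ≥ 9106 USD: 13915 ≥ 9106 is true
  FAFSA on file: no → false
  NOT enrolled full-time: yes → false
  GPA ≤ 3.03: 3.72 ≤ 3.03 is false
  renewal applicant: yes → true
  household dependents ≤ 2: 7 ≤ 2 is false
  leadership role held: no → false
  state resident: yes → true
  essays submitted ≤ 1: 3 ≤ 1 is false
  academic standing = good: good == good is true
  credits completed ≥ 146: 103 ≥ 146 is false
Combine:
[1.1.1.1.1] false AND true = false
[1.1.1.1] NOT false = true
[1.1.1.2.1] false OR false = false
[1.1.1.2] NOT false = true
[1.1.1.3.1] NOT false = true
[1.1.1.3.2] true AND false = false
[1.1.1.3] true AND false = false
[1.1.1] true AND true AND false = false
[1.1] NOT false = true
[1.2] false → true (antecedent false ⇒ implication holds) = true
[1] true AND true = true
[2] exactly-one(false, true, false) = true
[root] true AND true = true
Overall: true → awarded

Awarded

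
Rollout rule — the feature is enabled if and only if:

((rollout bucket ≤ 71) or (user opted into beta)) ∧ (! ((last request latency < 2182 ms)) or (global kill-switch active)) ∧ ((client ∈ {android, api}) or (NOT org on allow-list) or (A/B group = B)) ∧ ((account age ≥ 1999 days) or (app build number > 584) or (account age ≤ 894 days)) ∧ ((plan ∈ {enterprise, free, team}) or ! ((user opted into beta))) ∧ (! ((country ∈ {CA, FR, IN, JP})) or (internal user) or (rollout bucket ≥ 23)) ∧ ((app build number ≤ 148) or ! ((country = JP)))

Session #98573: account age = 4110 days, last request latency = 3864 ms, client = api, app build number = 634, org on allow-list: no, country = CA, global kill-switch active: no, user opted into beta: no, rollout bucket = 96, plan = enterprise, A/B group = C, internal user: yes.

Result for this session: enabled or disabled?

Atomic conditions:
  rollout bucket ≤ 71: 96 ≤ 71 is false
  user opted into beta: no → false
  last request latency < 2182 ms: 3864 < 2182 is false
  global kill-switch active: no → false
  client ∈ {android, api}: api is in the set → true
  NOT org on allow-list: no → true
  A/B group = B: C == B is false
  account age ≥ 1999 days: 4110 ≥ 1999 is true
  app build number > 584: 634 > 584 is true
  account age ≤ 894 days: 4110 ≤ 894 is false
  plan ∈ {enterprise, free, team}: enterprise is in the set → true
  country ∈ {CA, FR, IN, JP}: CA is in the set → true
  internal user: yes → true
  rollout bucket ≥ 23: 96 ≥ 23 is true
  app build number ≤ 148: 634 ≤ 148 is false
  country = JP: CA == JP is false
Combine:
[1] false OR false = false
[2.1] NOT false = true
[2] true OR false = true
[3] true OR true OR false = true
[4] true OR true OR false = true
[5.2] NOT false = true
[5] true OR true = true
[6.1] NOT true = false
[6] false OR true OR true = true
[7.2] NOT false = true
[7] false OR true = true
[root] false AND true AND true AND true AND true AND true AND true = false
Overall: false → disabled

Disabled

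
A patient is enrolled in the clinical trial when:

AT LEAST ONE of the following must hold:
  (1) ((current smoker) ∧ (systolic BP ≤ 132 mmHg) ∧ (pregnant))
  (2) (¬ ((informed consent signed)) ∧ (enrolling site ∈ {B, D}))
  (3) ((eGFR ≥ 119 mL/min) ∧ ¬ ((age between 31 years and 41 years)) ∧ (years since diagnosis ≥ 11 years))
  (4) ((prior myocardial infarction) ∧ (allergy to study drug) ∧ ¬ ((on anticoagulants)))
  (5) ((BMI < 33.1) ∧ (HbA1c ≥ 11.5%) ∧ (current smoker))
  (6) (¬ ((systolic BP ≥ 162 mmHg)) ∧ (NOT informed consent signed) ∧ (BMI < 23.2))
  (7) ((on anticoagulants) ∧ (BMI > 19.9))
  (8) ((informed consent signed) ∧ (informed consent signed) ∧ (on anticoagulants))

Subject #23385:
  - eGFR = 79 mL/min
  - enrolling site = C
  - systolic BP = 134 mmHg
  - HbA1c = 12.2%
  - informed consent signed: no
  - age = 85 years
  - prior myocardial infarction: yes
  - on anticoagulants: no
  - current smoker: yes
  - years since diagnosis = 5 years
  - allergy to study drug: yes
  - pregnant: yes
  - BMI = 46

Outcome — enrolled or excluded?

Enrolled

Atomic conditions:
  current smoker: yes → true
  systolic BP ≤ 132 mmHg: 134 ≤ 132 is false
  pregnant: yes → true
  informed consent signed: no → false
  enrolling site ∈ {B, D}: C is not in the set → false
  eGFR ≥ 119 mL/min: 79 ≥ 119 is false
  age between 31 years and 41 years: 85 in [31, 41] is false
  years since diagnosis ≥ 11 years: 5 ≥ 11 is false
  prior myocardial infarction: yes → true
  allergy to study drug: yes → true
  on anticoagulants: no → false
  BMI < 33.1: 46 < 33.1 is false
  HbA1c ≥ 11.5%: 12.2 ≥ 11.5 is true
  systolic BP ≥ 162 mmHg: 134 ≥ 162 is false
  NOT informed consent signed: no → true
  BMI < 23.2: 46 < 23.2 is false
  BMI > 19.9: 46 > 19.9 is true
Combine:
[1] true AND false AND true = false
[2.1] NOT false = true
[2] true AND false = false
[3.2] NOT false = true
[3] false AND true AND false = false
[4.3] NOT false = true
[4] true AND true AND true = true
[5] false AND true AND true = false
[6.1] NOT false = true
[6] true AND true AND false = false
[7] false AND true = false
[8] false AND false AND false = false
[root] false OR false OR false OR true OR false OR false OR false OR false = true
Overall: true → enrolled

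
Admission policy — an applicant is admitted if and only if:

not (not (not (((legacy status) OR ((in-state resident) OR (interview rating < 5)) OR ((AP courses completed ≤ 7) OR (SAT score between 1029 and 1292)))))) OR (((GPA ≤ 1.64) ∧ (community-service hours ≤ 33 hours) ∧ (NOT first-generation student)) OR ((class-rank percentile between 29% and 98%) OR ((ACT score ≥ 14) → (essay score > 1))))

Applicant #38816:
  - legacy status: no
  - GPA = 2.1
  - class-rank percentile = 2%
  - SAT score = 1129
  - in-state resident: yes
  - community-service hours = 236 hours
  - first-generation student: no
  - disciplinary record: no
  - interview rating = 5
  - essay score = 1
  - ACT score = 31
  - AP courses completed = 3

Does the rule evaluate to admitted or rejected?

Rejected

Atomic conditions:
  legacy status: no → false
  in-state resident: yes → true
  interview rating < 5: 5 < 5 is false
  AP courses completed ≤ 7: 3 ≤ 7 is true
  SAT score between 1029 and 1292: 1129 in [1029, 1292] is true
  GPA ≤ 1.64: 2.1 ≤ 1.64 is false
  community-service hours ≤ 33 hours: 236 ≤ 33 is false
  NOT first-generation student: no → true
  class-rank percentile between 29% and 98%: 2 in [29, 98] is false
  ACT score ≥ 14: 31 ≥ 14 is true
  essay score > 1: 1 > 1 is false
Combine:
[1.1.1.1.2] true OR false = true
[1.1.1.1.3] true OR true = true
[1.1.1.1] false OR true OR true = true
[1.1.1] NOT true = false
[1.1] NOT false = true
[1] NOT true = false
[2.1] false AND false AND true = false
[2.2.2] true → false = false
[2.2] false OR false = false
[2] false OR false = false
[root] false OR false = false
Overall: false → rejected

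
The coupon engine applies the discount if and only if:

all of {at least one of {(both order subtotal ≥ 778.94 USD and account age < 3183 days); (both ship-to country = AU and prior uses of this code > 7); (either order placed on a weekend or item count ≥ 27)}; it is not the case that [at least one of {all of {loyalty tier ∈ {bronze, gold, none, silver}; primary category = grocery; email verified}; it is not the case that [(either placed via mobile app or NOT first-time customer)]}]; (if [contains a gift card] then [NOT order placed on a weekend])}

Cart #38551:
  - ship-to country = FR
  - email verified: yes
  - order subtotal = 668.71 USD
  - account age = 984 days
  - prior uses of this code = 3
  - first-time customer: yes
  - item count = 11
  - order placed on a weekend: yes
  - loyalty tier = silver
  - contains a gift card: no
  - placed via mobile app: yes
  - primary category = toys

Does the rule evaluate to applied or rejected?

Atomic conditions:
  order subtotal ≥ 778.94 USD: 668.71 ≥ 778.94 is false
  account age < 3183 days: 984 < 3183 is true
  ship-to country = AU: FR == AU is false
  prior uses of this code > 7: 3 > 7 is false
  order placed on a weekend: yes → true
  item count ≥ 27: 11 ≥ 27 is false
  loyalty tier ∈ {bronze, gold, none, silver}: silver is in the set → true
  primary category = grocery: toys == grocery is false
  email verified: yes → true
  placed via mobile app: yes → true
  NOT first-time customer: yes → false
  contains a gift card: no → false
  NOT order placed on a weekend: yes → false
Combine:
[1.1] false AND true = false
[1.2] false AND false = false
[1.3] true OR false = true
[1] false OR false OR true = true
[2.1.1] true AND false AND true = false
[2.1.2.1] true OR false = true
[2.1.2] NOT true = false
[2.1] false OR false = false
[2] NOT false = true
[3] false → false (antecedent false ⇒ implication holds) = true
[root] true AND true AND true = true
Overall: true → applied

Applied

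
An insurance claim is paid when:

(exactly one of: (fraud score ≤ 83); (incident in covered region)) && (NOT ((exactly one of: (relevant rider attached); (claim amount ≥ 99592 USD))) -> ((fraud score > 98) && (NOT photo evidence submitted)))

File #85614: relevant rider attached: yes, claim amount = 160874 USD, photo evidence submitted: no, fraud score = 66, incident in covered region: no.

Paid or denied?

Denied

Atomic conditions:
  fraud score ≤ 83: 66 ≤ 83 is true
  incident in covered region: no → false
  relevant rider attached: yes → true
  claim amount ≥ 99592 USD: 160874 ≥ 99592 is true
  fraud score > 98: 66 > 98 is false
  NOT photo evidence submitted: no → true
Combine:
[1] exactly-one(true, false) = true
[2.1.1] exactly-one(true, true) = false
[2.1] NOT false = true
[2.2] false AND true = false
[2] true → false = false
[root] true AND false = false
Overall: false → denied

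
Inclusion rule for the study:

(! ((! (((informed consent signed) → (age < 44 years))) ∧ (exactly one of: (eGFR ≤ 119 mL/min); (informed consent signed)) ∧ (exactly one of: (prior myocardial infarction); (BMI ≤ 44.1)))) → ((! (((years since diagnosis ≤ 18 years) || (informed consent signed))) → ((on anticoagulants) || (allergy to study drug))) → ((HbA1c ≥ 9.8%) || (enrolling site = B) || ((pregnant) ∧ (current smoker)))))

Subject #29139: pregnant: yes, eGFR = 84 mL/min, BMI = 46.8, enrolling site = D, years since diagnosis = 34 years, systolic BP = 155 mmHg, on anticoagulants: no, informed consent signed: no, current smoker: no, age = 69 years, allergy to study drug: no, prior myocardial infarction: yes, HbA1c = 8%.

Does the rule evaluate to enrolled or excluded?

Atomic conditions:
  informed consent signed: no → false
  age < 44 years: 69 < 44 is false
  eGFR ≤ 119 mL/min: 84 ≤ 119 is true
  prior myocardial infarction: yes → true
  BMI ≤ 44.1: 46.8 ≤ 44.1 is false
  years since diagnosis ≤ 18 years: 34 ≤ 18 is false
  on anticoagulants: no → false
  allergy to study drug: no → false
  HbA1c ≥ 9.8%: 8 ≥ 9.8 is false
  enrolling site = B: D == B is false
  pregnant: yes → true
  current smoker: no → false
Combine:
[1.1.1.1] false → false (antecedent false ⇒ implication holds) = true
[1.1.1] NOT true = false
[1.1.2] exactly-one(true, false) = true
[1.1.3] exactly-one(true, false) = true
[1.1] false AND true AND true = false
[1] NOT false = true
[2.1.1.1] false OR false = false
[2.1.1] NOT false = true
[2.1.2] false OR false = false
[2.1] true → false = false
[2.2.3] true AND false = false
[2.2] false OR false OR false = false
[2] false → false (antecedent false ⇒ implication holds) = true
[root] true → true = true
Overall: true → enrolled

Enrolled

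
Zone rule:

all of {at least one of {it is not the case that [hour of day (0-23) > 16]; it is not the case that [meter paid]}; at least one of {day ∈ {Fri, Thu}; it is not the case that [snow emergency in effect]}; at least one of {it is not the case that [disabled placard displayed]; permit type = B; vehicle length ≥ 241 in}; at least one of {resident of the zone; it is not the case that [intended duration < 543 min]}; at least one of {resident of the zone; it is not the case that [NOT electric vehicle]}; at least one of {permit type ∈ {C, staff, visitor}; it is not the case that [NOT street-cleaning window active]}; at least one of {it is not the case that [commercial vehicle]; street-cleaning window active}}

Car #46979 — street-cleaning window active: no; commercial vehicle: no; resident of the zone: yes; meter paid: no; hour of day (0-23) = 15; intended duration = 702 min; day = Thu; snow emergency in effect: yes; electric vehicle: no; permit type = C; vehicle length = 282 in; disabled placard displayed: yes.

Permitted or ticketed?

Permitted

Atomic conditions:
  hour of day (0-23) > 16: 15 > 16 is false
  meter paid: no → false
  day ∈ {Fri, Thu}: Thu is in the set → true
  snow emergency in effect: yes → true
  disabled placard displayed: yes → true
  permit type = B: C == B is false
  vehicle length ≥ 241 in: 282 ≥ 241 is true
  resident of the zone: yes → true
  intended duration < 543 min: 702 < 543 is false
  NOT electric vehicle: no → true
  permit type ∈ {C, staff, visitor}: C is in the set → true
  NOT street-cleaning window active: no → true
  commercial vehicle: no → false
  street-cleaning window active: no → false
Combine:
[1.1] NOT false = true
[1.2] NOT false = true
[1] true OR true = true
[2.2] NOT true = false
[2] true OR false = true
[3.1] NOT true = false
[3] false OR false OR true = true
[4.2] NOT false = true
[4] true OR true = true
[5.2] NOT true = false
[5] true OR false = true
[6.2] NOT true = false
[6] true OR false = true
[7.1] NOT false = true
[7] true OR false = true
[root] true AND true AND true AND true AND true AND true AND true = true
Overall: true → permitted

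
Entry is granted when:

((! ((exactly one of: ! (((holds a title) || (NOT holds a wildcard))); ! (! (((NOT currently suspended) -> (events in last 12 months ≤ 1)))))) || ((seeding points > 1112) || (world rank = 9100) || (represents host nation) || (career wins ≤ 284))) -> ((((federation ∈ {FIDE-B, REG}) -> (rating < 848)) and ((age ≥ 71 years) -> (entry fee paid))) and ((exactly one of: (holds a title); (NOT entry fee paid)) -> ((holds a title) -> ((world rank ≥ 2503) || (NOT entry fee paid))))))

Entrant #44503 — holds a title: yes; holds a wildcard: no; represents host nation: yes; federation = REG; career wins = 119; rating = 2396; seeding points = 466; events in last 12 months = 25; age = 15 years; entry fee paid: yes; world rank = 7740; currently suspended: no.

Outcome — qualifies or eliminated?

Atomic conditions:
  holds a title: yes → true
  NOT holds a wildcard: no → true
  NOT currently suspended: no → true
  events in last 12 months ≤ 1: 25 ≤ 1 is false
  seeding points > 1112: 466 > 1112 is false
  world rank = 9100: 7740 == 9100 is false
  represents host nation: yes → true
  career wins ≤ 284: 119 ≤ 284 is true
  federation ∈ {FIDE-B, REG}: REG is in the set → true
  rating < 848: 2396 < 848 is false
  age ≥ 71 years: 15 ≥ 71 is false
  entry fee paid: yes → true
  NOT entry fee paid: yes → false
  world rank ≥ 2503: 7740 ≥ 2503 is true
Combine:
[1.1.1.1.1] true OR true = true
[1.1.1.1] NOT true = false
[1.1.1.2.1.1] true → false = false
[1.1.1.2.1] NOT false = true
[1.1.1.2] NOT true = false
[1.1.1] exactly-one(false, false) = false
[1.1] NOT false = true
[1.2] false OR false OR true OR true = true
[1] true OR true = true
[2.1.1] true → false = false
[2.1.2] false → true (antecedent false ⇒ implication holds) = true
[2.1] false AND true = false
[2.2.1] exactly-one(true, false) = true
[2.2.2.2] true OR false = true
[2.2.2] true → true = true
[2.2] true → true = true
[2] false AND true = false
[root] true → false = false
Overall: false → eliminated

Eliminated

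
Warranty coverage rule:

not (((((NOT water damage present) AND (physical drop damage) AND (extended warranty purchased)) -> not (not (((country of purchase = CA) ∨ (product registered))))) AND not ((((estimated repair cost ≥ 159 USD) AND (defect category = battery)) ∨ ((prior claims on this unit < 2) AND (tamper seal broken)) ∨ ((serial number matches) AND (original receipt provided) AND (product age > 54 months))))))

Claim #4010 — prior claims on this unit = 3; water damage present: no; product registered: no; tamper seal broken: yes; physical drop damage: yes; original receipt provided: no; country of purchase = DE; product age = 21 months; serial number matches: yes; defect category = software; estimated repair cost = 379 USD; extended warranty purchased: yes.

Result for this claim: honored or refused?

Atomic conditions:
  NOT water damage present: no → true
  physical drop damage: yes → true
  extended warranty purchased: yes → true
  country of purchase = CA: DE == CA is false
  product registered: no → false
  estimated repair cost ≥ 159 USD: 379 ≥ 159 is true
  defect category = battery: software == battery is false
  prior claims on this unit < 2: 3 < 2 is false
  tamper seal broken: yes → true
  serial number matches: yes → true
  original receipt provided: no → false
  product age > 54 months: 21 > 54 is false
Combine:
[1.1.1] true AND true AND true = true
[1.1.2.1.1] false OR false = false
[1.1.2.1] NOT false = true
[1.1.2] NOT true = false
[1.1] true → false = false
[1.2.1.1] true AND false = false
[1.2.1.2] false AND true = false
[1.2.1.3] true AND false AND false = false
[1.2.1] false OR false OR false = false
[1.2] NOT false = true
[1] false AND true = false
[root] NOT false = true
Overall: true → honored

Honored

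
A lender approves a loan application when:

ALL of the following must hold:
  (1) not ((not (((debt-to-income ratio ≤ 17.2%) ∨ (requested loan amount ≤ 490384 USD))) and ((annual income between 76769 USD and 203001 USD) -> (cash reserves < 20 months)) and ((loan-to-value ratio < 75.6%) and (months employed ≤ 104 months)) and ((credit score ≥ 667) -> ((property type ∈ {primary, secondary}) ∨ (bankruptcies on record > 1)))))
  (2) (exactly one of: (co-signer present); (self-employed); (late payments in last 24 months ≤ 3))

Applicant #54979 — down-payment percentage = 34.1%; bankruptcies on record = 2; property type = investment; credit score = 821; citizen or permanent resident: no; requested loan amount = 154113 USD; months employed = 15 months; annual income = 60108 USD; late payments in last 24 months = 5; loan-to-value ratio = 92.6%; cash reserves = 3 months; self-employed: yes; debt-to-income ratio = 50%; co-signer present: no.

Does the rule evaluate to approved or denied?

Atomic conditions:
  debt-to-income ratio ≤ 17.2%: 50 ≤ 17.2 is false
  requested loan amount ≤ 490384 USD: 154113 ≤ 490384 is true
  annual income between 76769 USD and 203001 USD: 60108 in [76769, 203001] is false
  cash reserves < 20 months: 3 < 20 is true
  loan-to-value ratio < 75.6%: 92.6 < 75.6 is false
  months employed ≤ 104 months: 15 ≤ 104 is true
  credit score ≥ 667: 821 ≥ 667 is true
  property type ∈ {primary, secondary}: investment is not in the set → false
  bankruptcies on record > 1: 2 > 1 is true
  co-signer present: no → false
  self-employed: yes → true
  late payments in last 24 months ≤ 3: 5 ≤ 3 is false
Combine:
[1.1.1.1] false OR true = true
[1.1.1] NOT true = false
[1.1.2] false → true (antecedent false ⇒ implication holds) = true
[1.1.3] false AND true = false
[1.1.4.2] false OR true = true
[1.1.4] true → true = true
[1.1] false AND true AND false AND true = false
[1] NOT false = true
[2] exactly-one(false, true, false) = true
[root] true AND true = true
Overall: true → approved

Approved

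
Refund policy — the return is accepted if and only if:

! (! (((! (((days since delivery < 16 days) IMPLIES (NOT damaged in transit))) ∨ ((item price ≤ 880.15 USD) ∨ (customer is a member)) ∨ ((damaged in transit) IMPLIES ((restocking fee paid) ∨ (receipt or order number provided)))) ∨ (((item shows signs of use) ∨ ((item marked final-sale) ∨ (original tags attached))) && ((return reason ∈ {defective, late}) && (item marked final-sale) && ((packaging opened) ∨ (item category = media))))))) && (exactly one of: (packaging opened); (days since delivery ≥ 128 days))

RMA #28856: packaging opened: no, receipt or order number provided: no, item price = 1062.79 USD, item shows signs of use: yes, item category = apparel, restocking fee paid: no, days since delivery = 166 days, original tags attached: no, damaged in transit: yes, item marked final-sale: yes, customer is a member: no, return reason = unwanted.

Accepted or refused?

Atomic conditions:
  days since delivery < 16 days: 166 < 16 is false
  NOT damaged in transit: yes → false
  item price ≤ 880.15 USD: 1062.79 ≤ 880.15 is false
  customer is a member: no → false
  damaged in transit: yes → true
  restocking fee paid: no → false
  receipt or order number provided: no → false
  item shows signs of use: yes → true
  item marked final-sale: yes → true
  original tags attached: no → false
  return reason ∈ {defective, late}: unwanted is not in the set → false
  packaging opened: no → false
  item category = media: apparel == media is false
  days since delivery ≥ 128 days: 166 ≥ 128 is true
Combine:
[1.1.1.1.1.1] false → false (antecedent false ⇒ implication holds) = true
[1.1.1.1.1] NOT true = false
[1.1.1.1.2] false OR false = false
[1.1.1.1.3.2] false OR false = false
[1.1.1.1.3] true → false = false
[1.1.1.1] false OR false OR false = false
[1.1.1.2.1.2] true OR false = true
[1.1.1.2.1] true OR true = true
[1.1.1.2.2.3] false OR false = false
[1.1.1.2.2] false AND true AND false = false
[1.1.1.2] true AND false = false
[1.1.1] false OR false = false
[1.1] NOT false = true
[1] NOT true = false
[2] exactly-one(false, true) = true
[root] false AND true = false
Overall: false → refused

Refused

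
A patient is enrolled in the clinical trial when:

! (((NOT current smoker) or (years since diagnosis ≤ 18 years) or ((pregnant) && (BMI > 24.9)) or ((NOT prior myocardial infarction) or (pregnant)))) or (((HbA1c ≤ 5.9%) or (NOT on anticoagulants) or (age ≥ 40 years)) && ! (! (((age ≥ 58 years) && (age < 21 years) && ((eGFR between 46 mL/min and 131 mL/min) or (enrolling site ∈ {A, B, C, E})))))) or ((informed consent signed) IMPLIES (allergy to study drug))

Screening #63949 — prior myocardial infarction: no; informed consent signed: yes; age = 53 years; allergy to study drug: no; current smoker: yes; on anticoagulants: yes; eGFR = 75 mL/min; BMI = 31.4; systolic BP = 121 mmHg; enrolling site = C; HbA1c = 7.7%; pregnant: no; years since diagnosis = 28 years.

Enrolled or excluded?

Excluded

Atomic conditions:
  NOT current smoker: yes → false
  years since diagnosis ≤ 18 years: 28 ≤ 18 is false
  pregnant: no → false
  BMI > 24.9: 31.4 > 24.9 is true
  NOT prior myocardial infarction: no → true
  HbA1c ≤ 5.9%: 7.7 ≤ 5.9 is false
  NOT on anticoagulants: yes → false
  age ≥ 40 years: 53 ≥ 40 is true
  age ≥ 58 years: 53 ≥ 58 is false
  age < 21 years: 53 < 21 is false
  eGFR between 46 mL/min and 131 mL/min: 75 in [46, 131] is true
  enrolling site ∈ {A, B, C, E}: C is in the set → true
  informed consent signed: yes → true
  allergy to study drug: no → false
Combine:
[1.1.3] false AND true = false
[1.1.4] true OR false = true
[1.1] false OR false OR false OR true = true
[1] NOT true = false
[2.1] false OR false OR true = true
[2.2.1.1.3] true OR true = true
[2.2.1.1] false AND false AND true = false
[2.2.1] NOT false = true
[2.2] NOT true = false
[2] true AND false = false
[3] true → false = false
[root] false OR false OR false = false
Overall: false → excluded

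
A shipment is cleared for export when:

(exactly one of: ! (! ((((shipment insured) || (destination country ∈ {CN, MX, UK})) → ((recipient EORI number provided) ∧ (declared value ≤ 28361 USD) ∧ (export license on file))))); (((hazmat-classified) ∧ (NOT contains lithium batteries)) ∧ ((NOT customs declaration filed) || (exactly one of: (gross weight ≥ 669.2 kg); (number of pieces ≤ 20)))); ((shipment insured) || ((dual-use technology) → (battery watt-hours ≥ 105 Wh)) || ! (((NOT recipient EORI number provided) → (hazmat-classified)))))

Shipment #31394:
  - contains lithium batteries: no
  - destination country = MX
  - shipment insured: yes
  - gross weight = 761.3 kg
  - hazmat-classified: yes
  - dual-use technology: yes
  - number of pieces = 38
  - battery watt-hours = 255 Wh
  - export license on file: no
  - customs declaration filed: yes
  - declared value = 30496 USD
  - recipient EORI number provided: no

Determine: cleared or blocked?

Atomic conditions:
  shipment insured: yes → true
  destination country ∈ {CN, MX, UK}: MX is in the set → true
  recipient EORI number provided: no → false
  declared value ≤ 28361 USD: 30496 ≤ 28361 is false
  export license on file: no → false
  hazmat-classified: yes → true
  NOT contains lithium batteries: no → true
  NOT customs declaration filed: yes → false
  gross weight ≥ 669.2 kg: 761.3 ≥ 669.2 is true
  number of pieces ≤ 20: 38 ≤ 20 is false
  dual-use technology: yes → true
  battery watt-hours ≥ 105 Wh: 255 ≥ 105 is true
  NOT recipient EORI number provided: no → true
Combine:
[1.1.1.1] true OR true = true
[1.1.1.2] false AND false AND false = false
[1.1.1] true → false = false
[1.1] NOT false = true
[1] NOT true = false
[2.1] true AND true = true
[2.2.2] exactly-one(true, false) = true
[2.2] false OR true = true
[2] true AND true = true
[3.2] true → true = true
[3.3.1] true → true = true
[3.3] NOT true = false
[3] true OR true OR false = true
[root] exactly-one(false, true, true) = false
Overall: false → blocked

Blocked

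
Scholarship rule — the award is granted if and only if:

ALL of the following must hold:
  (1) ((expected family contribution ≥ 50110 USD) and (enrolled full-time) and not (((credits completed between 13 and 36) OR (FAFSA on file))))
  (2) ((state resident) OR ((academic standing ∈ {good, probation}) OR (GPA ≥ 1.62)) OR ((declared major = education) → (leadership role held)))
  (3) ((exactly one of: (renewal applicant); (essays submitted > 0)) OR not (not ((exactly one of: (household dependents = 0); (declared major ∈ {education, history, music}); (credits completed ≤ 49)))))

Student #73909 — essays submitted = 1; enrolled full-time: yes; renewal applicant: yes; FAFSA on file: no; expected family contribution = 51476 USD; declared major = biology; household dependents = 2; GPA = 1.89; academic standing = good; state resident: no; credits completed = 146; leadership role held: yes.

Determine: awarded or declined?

Declined

Atomic conditions:
  expected family contribution ≥ 50110 USD: 51476 ≥ 50110 is true
  enrolled full-time: yes → true
  credits completed between 13 and 36: 146 in [13, 36] is false
  FAFSA on file: no → false
  state resident: no → false
  academic standing ∈ {good, probation}: good is in the set → true
  GPA ≥ 1.62: 1.89 ≥ 1.62 is true
  declared major = education: biology == education is false
  leadership role held: yes → true
  renewal applicant: yes → true
  essays submitted > 0: 1 > 0 is true
  household dependents = 0: 2 == 0 is false
  declared major ∈ {education, history, music}: biology is not in the set → false
  credits completed ≤ 49: 146 ≤ 49 is false
Combine:
[1.3.1] false OR false = false
[1.3] NOT false = true
[1] true AND true AND true = true
[2.2] true OR true = true
[2.3] false → true (antecedent false ⇒ implication holds) = true
[2] false OR true OR true = true
[3.1] exactly-one(true, true) = false
[3.2.1.1] exactly-one(false, false, false) = false
[3.2.1] NOT false = true
[3.2] NOT true = false
[3] false OR false = false
[root] true AND true AND false = false
Overall: false → declined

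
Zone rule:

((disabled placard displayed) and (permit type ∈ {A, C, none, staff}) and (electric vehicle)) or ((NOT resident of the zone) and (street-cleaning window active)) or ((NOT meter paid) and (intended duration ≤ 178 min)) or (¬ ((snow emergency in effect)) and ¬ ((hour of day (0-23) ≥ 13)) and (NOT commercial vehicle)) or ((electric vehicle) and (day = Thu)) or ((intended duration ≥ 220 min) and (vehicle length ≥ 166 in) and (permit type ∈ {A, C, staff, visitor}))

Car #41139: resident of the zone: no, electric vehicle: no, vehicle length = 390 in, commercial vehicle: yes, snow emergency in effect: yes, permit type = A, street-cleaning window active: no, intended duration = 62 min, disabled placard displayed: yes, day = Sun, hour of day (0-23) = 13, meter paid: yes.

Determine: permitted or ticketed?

Ticketed

Atomic conditions:
  disabled placard displayed: yes → true
  permit type ∈ {A, C, none, staff}: A is in the set → true
  electric vehicle: no → false
  NOT resident of the zone: no → true
  street-cleaning window active: no → false
  NOT meter paid: yes → false
  intended duration ≤ 178 min: 62 ≤ 178 is true
  snow emergency in effect: yes → true
  hour of day (0-23) ≥ 13: 13 ≥ 13 is true
  NOT commercial vehicle: yes → false
  day = Thu: Sun == Thu is false
  intended duration ≥ 220 min: 62 ≥ 220 is false
  vehicle length ≥ 166 in: 390 ≥ 166 is true
  permit type ∈ {A, C, staff, visitor}: A is in the set → true
Combine:
[1] true AND true AND false = false
[2] true AND false = false
[3] false AND true = false
[4.1] NOT true = false
[4.2] NOT true = false
[4] false AND false AND false = false
[5] false AND false = false
[6] false AND true AND true = false
[root] false OR false OR false OR false OR false OR false = false
Overall: false → ticketed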